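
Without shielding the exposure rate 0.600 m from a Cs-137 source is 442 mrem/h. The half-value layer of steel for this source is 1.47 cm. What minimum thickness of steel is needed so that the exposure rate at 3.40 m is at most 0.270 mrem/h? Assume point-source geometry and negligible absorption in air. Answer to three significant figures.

8.34 cm

At 3.40 m, distance alone gives 442 × (0.600/3.40)² = 442 × 0.03114 = 13.76 mrem/h.
Further attenuation needed: 13.76/0.270 = 50.96.
n = log₂(50.96) = 5.671 half-value layers.
Thickness = 5.671 × 1.47 cm = 8.336 cm.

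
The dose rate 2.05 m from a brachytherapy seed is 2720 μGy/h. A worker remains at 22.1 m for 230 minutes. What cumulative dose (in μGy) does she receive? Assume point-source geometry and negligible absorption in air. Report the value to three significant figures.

89.7 μGy

By the inverse-square law, rate at 22.1 m:
2720 × (2.05/22.1)² = 2720 × 0.008604 = 23.40 μGy/h.
Dose = rate × time = 23.40 μGy/h × 3.833 h = 89.69 μGy.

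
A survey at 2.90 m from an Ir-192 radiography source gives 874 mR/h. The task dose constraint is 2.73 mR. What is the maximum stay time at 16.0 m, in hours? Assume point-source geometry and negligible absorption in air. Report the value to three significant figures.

0.0951 h

Applying the 1/r² law, rate at 16.0 m:
(2.90/16.0)² = 0.03285, so 874 × 0.03285 = 28.71 mR/h.
Stay time = 2.73 mR ÷ 28.71 mR/h = 0.09509 h.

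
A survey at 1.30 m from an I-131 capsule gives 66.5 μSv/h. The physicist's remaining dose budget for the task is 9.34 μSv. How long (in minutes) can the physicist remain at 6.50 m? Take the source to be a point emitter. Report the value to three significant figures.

Using I₁d₁² = I₂d₂², rate at 6.50 m:
(1.30/6.50)² = 0.04000, so 66.5 × 0.04000 = 2.660 μSv/h.
Stay time = 9.34 μSv ÷ 2.660 μSv/h = 3.511 h = 210.7 min.

211 min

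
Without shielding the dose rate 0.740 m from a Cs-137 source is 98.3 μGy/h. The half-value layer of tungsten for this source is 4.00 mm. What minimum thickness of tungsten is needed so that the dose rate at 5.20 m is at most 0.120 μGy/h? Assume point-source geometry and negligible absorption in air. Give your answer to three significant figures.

At 5.20 m, distance alone gives (0.740/5.20)² = 0.02025, so 98.3 × 0.02025 = 1.991 μGy/h.
Further attenuation needed: 1.991/0.120 = 16.59.
n = log₂(16.59) = 4.052 half-value layers.
Thickness = 4.052 × 4.00 mm = 16.21 mm.

16.2 mm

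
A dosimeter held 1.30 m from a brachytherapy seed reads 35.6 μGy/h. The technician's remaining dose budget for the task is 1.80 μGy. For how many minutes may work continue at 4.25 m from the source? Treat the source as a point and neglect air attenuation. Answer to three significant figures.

32.4 min

By the inverse-square law, rate at 4.25 m:
(1.30/4.25)² = 0.09356, so 35.6 × 0.09356 = 3.331 μGy/h.
Stay time = 1.80 μGy ÷ 3.331 μGy/h = 0.5404 h = 32.42 min.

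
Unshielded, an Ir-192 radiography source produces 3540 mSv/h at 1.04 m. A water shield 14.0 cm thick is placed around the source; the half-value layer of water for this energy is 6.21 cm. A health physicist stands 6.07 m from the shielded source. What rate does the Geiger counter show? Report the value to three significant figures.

21.8 mSv/h

Distance alone: (1.04/6.07)² = 0.02936, so 3540 × 0.02936 = 103.9 mSv/h.
Shield: 14.0/6.21 = 2.254 half-value layers → attenuation 2^(−2.254) = 0.2096.
Combined: 103.9 × 0.2096 = 21.78 mSv/h.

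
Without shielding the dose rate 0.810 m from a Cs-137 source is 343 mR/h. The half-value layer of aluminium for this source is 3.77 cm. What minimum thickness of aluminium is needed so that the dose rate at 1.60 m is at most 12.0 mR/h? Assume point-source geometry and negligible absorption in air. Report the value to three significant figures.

At 1.60 m, distance alone gives 343 × (0.810/1.60)² = 343 × 0.2563 = 87.91 mR/h.
Further attenuation needed: 87.91/12.0 = 7.326.
n = log₂(7.326) = 2.873 half-value layers.
Thickness = 2.873 × 3.77 cm = 10.83 cm.

10.8 cm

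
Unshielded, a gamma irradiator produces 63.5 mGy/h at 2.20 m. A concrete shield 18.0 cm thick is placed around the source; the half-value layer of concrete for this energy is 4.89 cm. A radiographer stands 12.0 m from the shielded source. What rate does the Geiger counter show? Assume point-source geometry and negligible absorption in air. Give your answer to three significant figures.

0.166 mGy/h

Distance alone: (2.20/12.0)² = 0.03361, so 63.5 × 0.03361 = 2.134 mGy/h.
Shield: 18.0/4.89 = 3.681 half-value layers → attenuation 2^(−3.681) = 0.07797.
Combined: 2.134 × 0.07797 = 0.1664 mGy/h.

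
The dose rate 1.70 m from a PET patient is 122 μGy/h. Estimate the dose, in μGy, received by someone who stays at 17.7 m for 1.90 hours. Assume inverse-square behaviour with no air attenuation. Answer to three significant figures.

Since intensity falls as 1/r², rate at 17.7 m:
(1.70/17.7)² = 0.009225, so 122 × 0.009225 = 1.125 μGy/h.
Dose = rate × time = 1.125 μGy/h × 1.900 h = 2.137 μGy.

2.14 μGy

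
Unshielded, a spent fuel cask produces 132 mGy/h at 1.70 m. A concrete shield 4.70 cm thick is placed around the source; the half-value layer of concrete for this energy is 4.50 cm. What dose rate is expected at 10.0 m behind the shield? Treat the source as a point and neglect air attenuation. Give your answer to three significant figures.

Distance alone: (1.70/10.0)² = 0.02890, so 132 × 0.02890 = 3.815 mGy/h.
Shield: 4.70/4.50 = 1.044 half-value layers → attenuation 2^(−1.044) = 0.4850.
Combined: 3.815 × 0.4850 = 1.850 mGy/h.

1.85 mGy/h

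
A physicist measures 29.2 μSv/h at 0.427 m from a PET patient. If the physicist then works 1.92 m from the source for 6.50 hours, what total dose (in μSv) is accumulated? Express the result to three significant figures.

9.39 μSv

Applying the 1/r² law, rate at 1.92 m:
29.2 × (0.427/1.92)² = 29.2 × 0.04946 = 1.444 μSv/h.
Dose = rate × time = 1.444 μSv/h × 6.500 h = 9.386 μSv.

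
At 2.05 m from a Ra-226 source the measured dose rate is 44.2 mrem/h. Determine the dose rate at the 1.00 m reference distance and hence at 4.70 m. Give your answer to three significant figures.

186 mrem/h; 8.41 mrem/h

By the inverse-square law,
At 1.00 m: (2.05/1.00)² = 4.202, so 44.2 × 4.202 = 185.7 mrem/h
At 4.70 m: 185.7 × (1.00/4.70)² = 185.7 × 0.04527 = 8.407 mrem/h.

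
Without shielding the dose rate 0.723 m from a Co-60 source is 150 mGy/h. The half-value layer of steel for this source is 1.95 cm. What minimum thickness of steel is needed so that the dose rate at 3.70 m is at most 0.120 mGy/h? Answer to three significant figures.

At 3.70 m, distance alone gives (0.723/3.70)² = 0.03818, so 150 × 0.03818 = 5.727 mGy/h.
Further attenuation needed: 5.727/0.120 = 47.73.
n = log₂(47.73) = 5.577 half-value layers.
Thickness = 5.577 × 1.95 cm = 10.88 cm.

10.9 cm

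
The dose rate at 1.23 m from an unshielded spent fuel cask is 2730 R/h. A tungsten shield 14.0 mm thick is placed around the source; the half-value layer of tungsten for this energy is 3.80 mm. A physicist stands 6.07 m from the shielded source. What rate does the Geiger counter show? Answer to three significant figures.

Distance alone: (1.23/6.07)² = 0.04106, so 2730 × 0.04106 = 112.1 R/h.
Shield: 14.0/3.80 = 3.684 half-value layers → attenuation 2^(−3.684) = 0.07780.
Combined: 112.1 × 0.07780 = 8.721 R/h.

8.72 R/h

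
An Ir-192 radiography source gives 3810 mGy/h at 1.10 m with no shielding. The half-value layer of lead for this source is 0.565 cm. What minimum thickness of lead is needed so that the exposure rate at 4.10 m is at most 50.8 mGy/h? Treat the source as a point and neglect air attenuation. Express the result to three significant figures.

1.37 cm

At 4.10 m, distance alone gives 3810 × (1.10/4.10)² = 3810 × 0.07198 = 274.2 mGy/h.
Further attenuation needed: 274.2/50.8 = 5.398.
n = log₂(5.398) = 2.432 half-value layers.
Thickness = 2.432 × 0.565 cm = 1.374 cm.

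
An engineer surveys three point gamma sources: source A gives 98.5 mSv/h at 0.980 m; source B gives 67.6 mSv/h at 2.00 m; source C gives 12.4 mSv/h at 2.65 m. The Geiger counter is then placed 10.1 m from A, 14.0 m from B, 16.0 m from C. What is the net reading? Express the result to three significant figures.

Each source contributes Iᵢ·(dᵢ/rᵢ)²; contributions add.
A: 98.5 × (0.980/10.1)² = 0.9274 mSv/h
B: 67.6 × (2.00/14.0)² = 1.380 mSv/h
C: 12.4 × (2.65/16.0)² = 0.3402 mSv/h
Total = 0.9274 + 1.380 + 0.3402 = 2.648 mSv/h.

2.65 mSv/h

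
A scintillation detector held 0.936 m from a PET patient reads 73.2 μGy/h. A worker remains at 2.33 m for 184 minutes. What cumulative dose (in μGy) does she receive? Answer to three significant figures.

36.2 μGy

Since intensity falls as 1/r², rate at 2.33 m:
73.2 × (0.936/2.33)² = 73.2 × 0.1614 = 11.81 μGy/h.
Dose = rate × time = 11.81 μGy/h × 3.067 h = 36.22 μGy.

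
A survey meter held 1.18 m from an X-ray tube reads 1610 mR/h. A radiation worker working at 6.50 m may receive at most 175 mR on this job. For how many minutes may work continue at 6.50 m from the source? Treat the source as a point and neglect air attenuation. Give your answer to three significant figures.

198 min

Applying the 1/r² law, rate at 6.50 m:
(1.18/6.50)² = 0.03296, so 1610 × 0.03296 = 53.07 mR/h.
Stay time = 175 mR ÷ 53.07 mR/h = 3.298 h = 197.9 min.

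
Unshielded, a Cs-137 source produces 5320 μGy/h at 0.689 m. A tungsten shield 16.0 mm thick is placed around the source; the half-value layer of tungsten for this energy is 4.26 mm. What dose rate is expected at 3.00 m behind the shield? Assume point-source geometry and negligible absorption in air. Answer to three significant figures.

20.8 μGy/h

Distance alone: (0.689/3.00)² = 0.05275, so 5320 × 0.05275 = 280.6 μGy/h.
Shield: 16.0/4.26 = 3.756 half-value layers → attenuation 2^(−3.756) = 0.07402.
Combined: 280.6 × 0.07402 = 20.77 μGy/h.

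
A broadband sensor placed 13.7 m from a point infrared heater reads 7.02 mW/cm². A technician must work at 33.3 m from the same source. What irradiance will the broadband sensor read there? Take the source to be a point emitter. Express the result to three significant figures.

By the inverse-square law, scaling from 13.7 m to 33.3 m:
(13.7/33.3)² = 0.1693, so 7.02 × 0.1693 = 1.188 mW/cm².

1.19 mW/cm²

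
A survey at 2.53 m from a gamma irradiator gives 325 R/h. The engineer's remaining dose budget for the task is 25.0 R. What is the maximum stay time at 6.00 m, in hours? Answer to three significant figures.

0.433 h

Intensity scales as (d₁/d₂)², so rate at 6.00 m:
(2.53/6.00)² = 0.1778, so 325 × 0.1778 = 57.79 R/h.
Stay time = 25.0 R ÷ 57.79 R/h = 0.4326 h.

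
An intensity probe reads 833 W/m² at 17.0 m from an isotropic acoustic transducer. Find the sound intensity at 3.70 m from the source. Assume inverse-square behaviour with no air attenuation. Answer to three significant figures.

17600 W/m²

By the inverse-square law, the rate at 3.70 m is
(17.0/3.70)² = 21.11, so 833 × 21.11 = 17580 W/m².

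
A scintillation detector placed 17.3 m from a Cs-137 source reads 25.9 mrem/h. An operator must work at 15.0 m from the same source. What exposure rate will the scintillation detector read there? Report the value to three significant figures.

34.5 mrem/h

Applying the 1/r² law, scaling from 17.3 m to 15.0 m:
(17.3/15.0)² = 1.330, so 25.9 × 1.330 = 34.45 mrem/h.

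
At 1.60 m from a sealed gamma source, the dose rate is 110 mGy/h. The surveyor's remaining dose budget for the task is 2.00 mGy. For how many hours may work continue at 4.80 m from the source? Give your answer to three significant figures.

0.164 h

Since intensity falls as 1/r², rate at 4.80 m:
110 × (1.60/4.80)² = 110 × 0.1111 = 12.22 mGy/h.
Stay time = 2.00 mGy ÷ 12.22 mGy/h = 0.1637 h.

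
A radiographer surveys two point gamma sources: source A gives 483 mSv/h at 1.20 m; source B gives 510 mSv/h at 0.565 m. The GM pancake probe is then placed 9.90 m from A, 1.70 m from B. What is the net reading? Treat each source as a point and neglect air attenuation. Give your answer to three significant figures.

63.4 mSv/h

By superposition, sum each source's inverse-square contribution:
A: 483 × (1.20/9.90)² = 7.096 mSv/h
B: 510 × (0.565/1.70)² = 56.33 mSv/h
Total = 7.096 + 56.33 = 63.43 mSv/h.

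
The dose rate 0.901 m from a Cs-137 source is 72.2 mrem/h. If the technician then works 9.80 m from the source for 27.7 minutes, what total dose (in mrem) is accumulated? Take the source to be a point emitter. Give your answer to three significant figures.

0.282 mrem

Since intensity falls as 1/r², rate at 9.80 m:
(0.901/9.80)² = 0.008453, so 72.2 × 0.008453 = 0.6103 mrem/h.
Dose = rate × time = 0.6103 mrem/h × 0.4617 h = 0.2818 mrem.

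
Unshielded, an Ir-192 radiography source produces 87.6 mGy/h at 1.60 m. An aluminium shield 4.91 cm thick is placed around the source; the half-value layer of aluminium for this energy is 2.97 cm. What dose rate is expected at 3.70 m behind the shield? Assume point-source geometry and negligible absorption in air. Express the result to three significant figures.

Distance alone: (1.60/3.70)² = 0.1870, so 87.6 × 0.1870 = 16.38 mGy/h.
Shield: 4.91/2.97 = 1.653 half-value layers → attenuation 2^(−1.653) = 0.3180.
Combined: 16.38 × 0.3180 = 5.209 mGy/h.

5.21 mGy/h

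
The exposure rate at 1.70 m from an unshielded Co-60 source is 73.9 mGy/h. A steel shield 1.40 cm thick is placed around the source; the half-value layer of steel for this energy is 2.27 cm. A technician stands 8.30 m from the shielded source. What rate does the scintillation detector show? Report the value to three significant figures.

2.02 mGy/h

Distance alone: 73.9 × (1.70/8.30)² = 73.9 × 0.04195 = 3.100 mGy/h.
Shield: 1.40/2.27 = 0.6167 half-value layers → attenuation 2^(−0.6167) = 0.6522.
Combined: 3.100 × 0.6522 = 2.022 mGy/h.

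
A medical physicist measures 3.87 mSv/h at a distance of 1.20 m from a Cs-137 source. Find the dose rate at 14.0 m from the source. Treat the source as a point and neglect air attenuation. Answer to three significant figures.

0.0284 mSv/h

Applying the 1/r² law, the rate at 14.0 m is
3.87 × (1.20/14.0)² = 3.87 × 0.007347 = 0.02843 mSv/h.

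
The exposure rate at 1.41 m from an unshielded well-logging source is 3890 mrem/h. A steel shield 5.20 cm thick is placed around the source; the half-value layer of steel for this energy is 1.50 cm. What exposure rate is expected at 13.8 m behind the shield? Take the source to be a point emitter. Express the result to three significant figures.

Distance alone: 3890 × (1.41/13.8)² = 3890 × 0.01044 = 40.61 mrem/h.
Shield: 5.20/1.50 = 3.467 half-value layers → attenuation 2^(−3.467) = 0.09043.
Combined: 40.61 × 0.09043 = 3.672 mrem/h.

3.67 mrem/h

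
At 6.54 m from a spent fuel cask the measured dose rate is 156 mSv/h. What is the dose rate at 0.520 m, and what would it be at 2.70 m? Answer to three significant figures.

Applying the 1/r² law,
At 0.520 m: 156 × (6.54/0.520)² = 156 × 158.2 = 24680 mSv/h
At 2.70 m: 24680 × (0.520/2.70)² = 24680 × 0.03709 = 915.4 mSv/h.

24700 mSv/h; 915 mSv/h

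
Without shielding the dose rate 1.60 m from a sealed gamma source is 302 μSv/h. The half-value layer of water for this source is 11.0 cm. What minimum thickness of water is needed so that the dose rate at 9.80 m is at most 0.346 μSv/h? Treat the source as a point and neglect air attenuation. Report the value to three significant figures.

At 9.80 m, distance alone gives (1.60/9.80)² = 0.02666, so 302 × 0.02666 = 8.051 μSv/h.
Further attenuation needed: 8.051/0.346 = 23.27.
n = log₂(23.27) = 4.540 half-value layers.
Thickness = 4.540 × 11.0 cm = 49.94 cm.

49.9 cm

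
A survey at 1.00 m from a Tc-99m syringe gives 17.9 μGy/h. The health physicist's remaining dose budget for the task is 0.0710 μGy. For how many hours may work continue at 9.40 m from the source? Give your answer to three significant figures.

By the inverse-square law, rate at 9.40 m:
(1.00/9.40)² = 0.01132, so 17.9 × 0.01132 = 0.2026 μGy/h.
Stay time = 0.0710 μGy ÷ 0.2026 μGy/h = 0.3504 h.

0.350 h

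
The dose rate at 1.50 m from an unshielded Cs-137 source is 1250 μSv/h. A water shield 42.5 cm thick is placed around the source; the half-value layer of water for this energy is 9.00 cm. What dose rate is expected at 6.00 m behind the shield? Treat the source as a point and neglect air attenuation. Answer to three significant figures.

Distance alone: 1250 × (1.50/6.00)² = 1250 × 0.06250 = 78.12 μSv/h.
Shield: 42.5/9.00 = 4.722 half-value layers → attenuation 2^(−4.722) = 0.03789.
Combined: 78.12 × 0.03789 = 2.960 μSv/h.

2.96 μSv/h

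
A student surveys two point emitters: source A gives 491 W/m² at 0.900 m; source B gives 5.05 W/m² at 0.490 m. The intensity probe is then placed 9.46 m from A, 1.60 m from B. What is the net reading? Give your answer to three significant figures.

4.92 W/m²

Each source contributes Iᵢ·(dᵢ/rᵢ)²; contributions add.
A: 491 × (0.900/9.46)² = 4.444 W/m²
B: 5.05 × (0.490/1.60)² = 0.4736 W/m²
Total = 4.444 + 0.4736 = 4.918 W/m².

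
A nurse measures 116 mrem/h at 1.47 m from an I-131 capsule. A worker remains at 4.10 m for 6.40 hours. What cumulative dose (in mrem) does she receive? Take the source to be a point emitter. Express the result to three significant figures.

95.4 mrem

Using I₁d₁² = I₂d₂², rate at 4.10 m:
116 × (1.47/4.10)² = 116 × 0.1285 = 14.91 mrem/h.
Dose = rate × time = 14.91 mrem/h × 6.400 h = 95.42 mrem.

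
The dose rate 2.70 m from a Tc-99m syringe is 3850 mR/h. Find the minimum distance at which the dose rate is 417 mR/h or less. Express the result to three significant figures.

Intensity scales as (d₁/d₂)², so d₂ = d₁·√(I₁/I₂).
I₁/I₂ = 3850/417 = 9.233, so d₂ = 2.70 × √9.233 = 8.204 m.

8.20 m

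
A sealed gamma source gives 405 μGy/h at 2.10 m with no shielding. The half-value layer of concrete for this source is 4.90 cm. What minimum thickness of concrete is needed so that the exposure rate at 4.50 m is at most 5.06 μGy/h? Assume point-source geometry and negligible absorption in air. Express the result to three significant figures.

At 4.50 m, distance alone gives 405 × (2.10/4.50)² = 405 × 0.2178 = 88.21 μGy/h.
Further attenuation needed: 88.21/5.06 = 17.43.
n = log₂(17.43) = 4.124 half-value layers.
Thickness = 4.124 × 4.90 cm = 20.21 cm.

20.2 cm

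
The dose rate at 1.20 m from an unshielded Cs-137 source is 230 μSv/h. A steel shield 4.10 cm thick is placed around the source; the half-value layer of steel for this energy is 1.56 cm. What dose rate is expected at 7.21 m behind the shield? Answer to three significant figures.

Distance alone: 230 × (1.20/7.21)² = 230 × 0.02770 = 6.371 μSv/h.
Shield: 4.10/1.56 = 2.628 half-value layers → attenuation 2^(−2.628) = 0.1618.
Combined: 6.371 × 0.1618 = 1.031 μSv/h.

1.03 μSv/h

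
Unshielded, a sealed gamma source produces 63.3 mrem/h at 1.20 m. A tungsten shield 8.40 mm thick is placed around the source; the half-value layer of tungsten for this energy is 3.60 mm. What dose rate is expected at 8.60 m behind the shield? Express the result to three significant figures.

Distance alone: (1.20/8.60)² = 0.01947, so 63.3 × 0.01947 = 1.232 mrem/h.
Shield: 8.40/3.60 = 2.333 half-value layers → attenuation 2^(−2.333) = 0.1985.
Combined: 1.232 × 0.1985 = 0.2446 mrem/h.

0.245 mrem/h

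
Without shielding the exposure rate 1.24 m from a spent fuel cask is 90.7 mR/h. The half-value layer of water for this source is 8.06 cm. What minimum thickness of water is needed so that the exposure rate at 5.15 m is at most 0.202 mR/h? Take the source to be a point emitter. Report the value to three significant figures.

At 5.15 m, distance alone gives (1.24/5.15)² = 0.05797, so 90.7 × 0.05797 = 5.258 mR/h.
Further attenuation needed: 5.258/0.202 = 26.03.
n = log₂(26.03) = 4.702 half-value layers.
Thickness = 4.702 × 8.06 cm = 37.90 cm.

37.9 cm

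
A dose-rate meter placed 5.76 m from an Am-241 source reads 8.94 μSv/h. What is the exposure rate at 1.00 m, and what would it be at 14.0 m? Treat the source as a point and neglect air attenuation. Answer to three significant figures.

Applying the 1/r² law,
At 1.00 m: 8.94 × (5.76/1.00)² = 8.94 × 33.18 = 296.6 μSv/h
At 14.0 m: 296.6 × (1.00/14.0)² = 296.6 × 0.005102 = 1.513 μSv/h.

297 μSv/h; 1.51 μSv/h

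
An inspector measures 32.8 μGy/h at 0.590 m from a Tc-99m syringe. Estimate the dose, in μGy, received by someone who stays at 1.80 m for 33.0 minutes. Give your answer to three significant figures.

Using I₁d₁² = I₂d₂², rate at 1.80 m:
(0.590/1.80)² = 0.1074, so 32.8 × 0.1074 = 3.523 μGy/h.
Dose = rate × time = 3.523 μGy/h × 0.5500 h = 1.938 μGy.

1.94 μGy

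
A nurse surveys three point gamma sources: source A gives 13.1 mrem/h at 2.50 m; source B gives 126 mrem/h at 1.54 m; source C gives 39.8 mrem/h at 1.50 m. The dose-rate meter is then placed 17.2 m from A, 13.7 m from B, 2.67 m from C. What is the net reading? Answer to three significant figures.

14.4 mrem/h

By superposition, sum each source's inverse-square contribution:
A: 13.1 × (2.50/17.2)² = 0.2768 mrem/h
B: 126 × (1.54/13.7)² = 1.592 mrem/h
C: 39.8 × (1.50/2.67)² = 12.56 mrem/h
Total = 0.2768 + 1.592 + 12.56 = 14.43 mrem/h.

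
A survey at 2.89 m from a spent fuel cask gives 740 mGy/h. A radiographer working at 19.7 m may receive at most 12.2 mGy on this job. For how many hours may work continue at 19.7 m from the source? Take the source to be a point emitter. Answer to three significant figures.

0.766 h

Intensity scales as (d₁/d₂)², so rate at 19.7 m:
(2.89/19.7)² = 0.02152, so 740 × 0.02152 = 15.92 mGy/h.
Stay time = 12.2 mGy ÷ 15.92 mGy/h = 0.7663 h.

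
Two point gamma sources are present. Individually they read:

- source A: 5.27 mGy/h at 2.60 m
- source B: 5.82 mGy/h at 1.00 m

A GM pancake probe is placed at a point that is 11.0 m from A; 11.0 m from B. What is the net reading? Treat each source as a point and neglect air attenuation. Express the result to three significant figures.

Each source contributes Iᵢ·(dᵢ/rᵢ)²; contributions add.
A: 5.27 × (2.60/11.0)² = 0.2944 mGy/h
B: 5.82 × (1.00/11.0)² = 0.04810 mGy/h
Total = 0.2944 + 0.04810 = 0.3425 mGy/h.

0.343 mGy/h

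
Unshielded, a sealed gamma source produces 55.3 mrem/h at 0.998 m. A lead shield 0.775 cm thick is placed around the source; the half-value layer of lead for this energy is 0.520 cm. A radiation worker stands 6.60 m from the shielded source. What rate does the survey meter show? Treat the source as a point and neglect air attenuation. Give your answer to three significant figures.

Distance alone: (0.998/6.60)² = 0.02287, so 55.3 × 0.02287 = 1.265 mrem/h.
Shield: 0.775/0.520 = 1.490 half-value layers → attenuation 2^(−1.490) = 0.3560.
Combined: 1.265 × 0.3560 = 0.4503 mrem/h.

0.450 mrem/h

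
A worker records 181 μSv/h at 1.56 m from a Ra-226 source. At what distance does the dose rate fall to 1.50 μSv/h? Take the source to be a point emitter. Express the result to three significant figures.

17.1 m

Using I₁d₁² = I₂d₂², d₂ = d₁·√(I₁/I₂).
I₁/I₂ = 181/1.50 = 120.7, so d₂ = 1.56 × √120.7 = 17.14 m.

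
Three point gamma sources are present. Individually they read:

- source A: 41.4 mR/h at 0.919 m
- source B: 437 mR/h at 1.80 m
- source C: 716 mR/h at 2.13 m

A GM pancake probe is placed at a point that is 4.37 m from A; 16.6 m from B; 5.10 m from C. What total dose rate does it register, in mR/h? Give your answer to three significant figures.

132 mR/h

By superposition, sum each source's inverse-square contribution:
A: 41.4 × (0.919/4.37)² = 1.831 mR/h
B: 437 × (1.80/16.6)² = 5.138 mR/h
C: 716 × (2.13/5.10)² = 124.9 mR/h
Total = 1.831 + 5.138 + 124.9 = 131.9 mR/h.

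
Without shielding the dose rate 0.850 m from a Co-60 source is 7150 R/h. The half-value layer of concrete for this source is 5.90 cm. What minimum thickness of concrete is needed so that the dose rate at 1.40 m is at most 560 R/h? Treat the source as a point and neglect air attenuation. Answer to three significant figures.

13.2 cm

At 1.40 m, distance alone gives (0.850/1.40)² = 0.3686, so 7150 × 0.3686 = 2635 R/h.
Further attenuation needed: 2635/560 = 4.705.
n = log₂(4.705) = 2.234 half-value layers.
Thickness = 2.234 × 5.90 cm = 13.18 cm.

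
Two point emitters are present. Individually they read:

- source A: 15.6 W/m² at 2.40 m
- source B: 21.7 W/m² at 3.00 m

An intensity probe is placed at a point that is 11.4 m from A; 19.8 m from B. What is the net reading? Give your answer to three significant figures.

By superposition, sum each source's inverse-square contribution:
A: 15.6 × (2.40/11.4)² = 0.6914 W/m²
B: 21.7 × (3.00/19.8)² = 0.4982 W/m²
Total = 0.6914 + 0.4982 = 1.190 W/m².

1.19 W/m²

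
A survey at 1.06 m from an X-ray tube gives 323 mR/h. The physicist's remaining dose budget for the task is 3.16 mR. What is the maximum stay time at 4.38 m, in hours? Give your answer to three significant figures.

Intensity scales as (d₁/d₂)², so rate at 4.38 m:
323 × (1.06/4.38)² = 323 × 0.05857 = 18.92 mR/h.
Stay time = 3.16 mR ÷ 18.92 mR/h = 0.1670 h.

0.167 h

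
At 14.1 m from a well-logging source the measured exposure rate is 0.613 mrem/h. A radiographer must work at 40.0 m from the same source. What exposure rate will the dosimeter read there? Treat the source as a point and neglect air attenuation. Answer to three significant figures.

0.0762 mrem/h

By the inverse-square law, scaling from 14.1 m to 40.0 m:
0.613 × (14.1/40.0)² = 0.613 × 0.1243 = 0.07620 mrem/h.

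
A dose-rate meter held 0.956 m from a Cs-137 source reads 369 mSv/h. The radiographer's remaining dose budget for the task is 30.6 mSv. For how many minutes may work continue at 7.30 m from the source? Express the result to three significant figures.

By the inverse-square law, rate at 7.30 m:
(0.956/7.30)² = 0.01715, so 369 × 0.01715 = 6.328 mSv/h.
Stay time = 30.6 mSv ÷ 6.328 mSv/h = 4.836 h = 290.2 min.

290 min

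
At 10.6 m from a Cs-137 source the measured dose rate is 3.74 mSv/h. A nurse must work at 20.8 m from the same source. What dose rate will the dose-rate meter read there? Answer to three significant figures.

0.971 mSv/h

Applying the 1/r² law, scaling from 10.6 m to 20.8 m:
3.74 × (10.6/20.8)² = 3.74 × 0.2597 = 0.9713 mSv/h.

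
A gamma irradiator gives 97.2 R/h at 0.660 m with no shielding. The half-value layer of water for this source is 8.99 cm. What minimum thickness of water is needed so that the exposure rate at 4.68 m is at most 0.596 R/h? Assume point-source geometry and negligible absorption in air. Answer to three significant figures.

15.3 cm

At 4.68 m, distance alone gives (0.660/4.68)² = 0.01989, so 97.2 × 0.01989 = 1.933 R/h.
Further attenuation needed: 1.933/0.596 = 3.243.
n = log₂(3.243) = 1.697 half-value layers.
Thickness = 1.697 × 8.99 cm = 15.26 cm.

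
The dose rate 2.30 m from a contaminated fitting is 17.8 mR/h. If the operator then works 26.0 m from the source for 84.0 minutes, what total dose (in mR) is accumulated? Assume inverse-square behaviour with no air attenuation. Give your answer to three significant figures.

Since intensity falls as 1/r², rate at 26.0 m:
17.8 × (2.30/26.0)² = 17.8 × 0.007825 = 0.1393 mR/h.
Dose = rate × time = 0.1393 mR/h × 1.400 h = 0.1950 mR.

0.195 mR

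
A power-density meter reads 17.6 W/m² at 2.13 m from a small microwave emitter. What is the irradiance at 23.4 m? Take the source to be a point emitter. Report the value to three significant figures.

0.146 W/m²

Intensity scales as (d₁/d₂)², so the rate at 23.4 m is
17.6 × (2.13/23.4)² = 17.6 × 0.008286 = 0.1458 W/m².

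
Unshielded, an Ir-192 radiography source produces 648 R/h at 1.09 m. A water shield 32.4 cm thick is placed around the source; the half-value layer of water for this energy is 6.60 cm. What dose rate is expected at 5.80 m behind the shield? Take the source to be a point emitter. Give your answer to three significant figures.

0.762 R/h

Distance alone: (1.09/5.80)² = 0.03532, so 648 × 0.03532 = 22.89 R/h.
Shield: 32.4/6.60 = 4.909 half-value layers → attenuation 2^(−4.909) = 0.03328.
Combined: 22.89 × 0.03328 = 0.7618 R/h.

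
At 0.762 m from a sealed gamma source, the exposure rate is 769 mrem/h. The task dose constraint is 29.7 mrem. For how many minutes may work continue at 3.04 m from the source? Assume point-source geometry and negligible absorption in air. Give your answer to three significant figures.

36.9 min

Using I₁d₁² = I₂d₂², rate at 3.04 m:
769 × (0.762/3.04)² = 769 × 0.06283 = 48.32 mrem/h.
Stay time = 29.7 mrem ÷ 48.32 mrem/h = 0.6147 h = 36.88 min.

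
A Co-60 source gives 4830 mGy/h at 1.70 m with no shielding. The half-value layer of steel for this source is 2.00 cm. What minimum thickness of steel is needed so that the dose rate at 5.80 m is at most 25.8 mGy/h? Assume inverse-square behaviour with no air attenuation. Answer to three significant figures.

8.01 cm

At 5.80 m, distance alone gives (1.70/5.80)² = 0.08591, so 4830 × 0.08591 = 414.9 mGy/h.
Further attenuation needed: 414.9/25.8 = 16.08.
n = log₂(16.08) = 4.007 half-value layers.
Thickness = 4.007 × 2.00 cm = 8.014 cm.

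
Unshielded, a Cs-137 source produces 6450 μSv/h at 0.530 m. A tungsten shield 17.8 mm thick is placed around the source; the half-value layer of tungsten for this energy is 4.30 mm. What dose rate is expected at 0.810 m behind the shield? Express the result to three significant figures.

157 μSv/h

Distance alone: (0.530/0.810)² = 0.4281, so 6450 × 0.4281 = 2761 μSv/h.
Shield: 17.8/4.30 = 4.140 half-value layers → attenuation 2^(−4.140) = 0.05672.
Combined: 2761 × 0.05672 = 156.6 μSv/h.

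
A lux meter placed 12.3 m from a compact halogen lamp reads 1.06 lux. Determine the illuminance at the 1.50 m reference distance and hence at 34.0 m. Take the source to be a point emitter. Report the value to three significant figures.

71.3 lux; 0.139 lux

Intensity scales as (d₁/d₂)², so
At 1.50 m: (12.3/1.50)² = 67.24, so 1.06 × 67.24 = 71.27 lux
At 34.0 m: 71.27 × (1.50/34.0)² = 71.27 × 0.001946 = 0.1387 lux.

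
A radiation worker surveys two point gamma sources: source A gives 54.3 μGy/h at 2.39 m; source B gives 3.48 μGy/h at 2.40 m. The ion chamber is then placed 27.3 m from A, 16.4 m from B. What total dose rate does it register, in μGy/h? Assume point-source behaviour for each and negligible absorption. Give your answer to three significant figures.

By superposition, sum each source's inverse-square contribution:
A: 54.3 × (2.39/27.3)² = 0.4162 μGy/h
B: 3.48 × (2.40/16.4)² = 0.07453 μGy/h
Total = 0.4162 + 0.07453 = 0.4907 μGy/h.

0.491 μGy/h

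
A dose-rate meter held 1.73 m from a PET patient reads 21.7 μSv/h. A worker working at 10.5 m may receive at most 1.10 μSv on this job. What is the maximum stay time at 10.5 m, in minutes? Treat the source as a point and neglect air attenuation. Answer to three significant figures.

Intensity scales as (d₁/d₂)², so rate at 10.5 m:
21.7 × (1.73/10.5)² = 21.7 × 0.02715 = 0.5892 μSv/h.
Stay time = 1.10 μSv ÷ 0.5892 μSv/h = 1.867 h = 112.0 min.

112 min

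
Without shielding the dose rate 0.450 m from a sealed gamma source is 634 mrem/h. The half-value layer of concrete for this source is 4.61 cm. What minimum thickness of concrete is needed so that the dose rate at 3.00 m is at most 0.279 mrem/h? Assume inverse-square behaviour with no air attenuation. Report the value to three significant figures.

26.2 cm

At 3.00 m, distance alone gives 634 × (0.450/3.00)² = 634 × 0.02250 = 14.26 mrem/h.
Further attenuation needed: 14.26/0.279 = 51.11.
n = log₂(51.11) = 5.676 half-value layers.
Thickness = 5.676 × 4.61 cm = 26.17 cm.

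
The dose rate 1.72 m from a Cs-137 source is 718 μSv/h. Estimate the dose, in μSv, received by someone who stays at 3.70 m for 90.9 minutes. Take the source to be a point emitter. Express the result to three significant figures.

235 μSv

Intensity scales as (d₁/d₂)², so rate at 3.70 m:
718 × (1.72/3.70)² = 718 × 0.2161 = 155.2 μSv/h.
Dose = rate × time = 155.2 μSv/h × 1.515 h = 235.1 μSv.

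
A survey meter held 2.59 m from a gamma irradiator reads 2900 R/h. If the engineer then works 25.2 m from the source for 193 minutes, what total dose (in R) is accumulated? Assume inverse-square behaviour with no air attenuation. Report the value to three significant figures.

98.5 R

Since intensity falls as 1/r², rate at 25.2 m:
2900 × (2.59/25.2)² = 2900 × 0.01056 = 30.62 R/h.
Dose = rate × time = 30.62 R/h × 3.217 h = 98.50 R.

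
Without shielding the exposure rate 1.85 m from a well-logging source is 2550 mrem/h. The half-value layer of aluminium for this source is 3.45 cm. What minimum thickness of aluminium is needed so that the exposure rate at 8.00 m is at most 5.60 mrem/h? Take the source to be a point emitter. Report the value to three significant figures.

At 8.00 m, distance alone gives (1.85/8.00)² = 0.05348, so 2550 × 0.05348 = 136.4 mrem/h.
Further attenuation needed: 136.4/5.60 = 24.36.
n = log₂(24.36) = 4.606 half-value layers.
Thickness = 4.606 × 3.45 cm = 15.89 cm.

15.9 cm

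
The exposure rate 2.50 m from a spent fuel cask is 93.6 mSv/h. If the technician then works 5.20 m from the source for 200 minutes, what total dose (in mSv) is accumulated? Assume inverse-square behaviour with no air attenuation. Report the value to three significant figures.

72.1 mSv

Using I₁d₁² = I₂d₂², rate at 5.20 m:
93.6 × (2.50/5.20)² = 93.6 × 0.2311 = 21.63 mSv/h.
Dose = rate × time = 21.63 mSv/h × 3.333 h = 72.09 mSv.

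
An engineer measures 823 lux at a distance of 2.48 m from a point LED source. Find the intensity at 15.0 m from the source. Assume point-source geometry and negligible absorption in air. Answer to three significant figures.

Using I₁d₁² = I₂d₂², the rate at 15.0 m is
823 × (2.48/15.0)² = 823 × 0.02734 = 22.50 lux.

22.5 lux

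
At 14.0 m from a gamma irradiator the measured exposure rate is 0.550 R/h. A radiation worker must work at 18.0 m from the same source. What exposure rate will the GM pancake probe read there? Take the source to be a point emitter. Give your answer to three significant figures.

Applying the 1/r² law, scaling from 14.0 m to 18.0 m:
0.550 × (14.0/18.0)² = 0.550 × 0.6049 = 0.3327 R/h.

0.333 R/h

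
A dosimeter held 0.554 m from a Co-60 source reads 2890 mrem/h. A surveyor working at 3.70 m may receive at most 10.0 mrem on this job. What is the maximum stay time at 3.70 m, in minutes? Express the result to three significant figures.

9.26 min

By the inverse-square law, rate at 3.70 m:
2890 × (0.554/3.70)² = 2890 × 0.02242 = 64.79 mrem/h.
Stay time = 10.0 mrem ÷ 64.79 mrem/h = 0.1543 h = 9.258 min.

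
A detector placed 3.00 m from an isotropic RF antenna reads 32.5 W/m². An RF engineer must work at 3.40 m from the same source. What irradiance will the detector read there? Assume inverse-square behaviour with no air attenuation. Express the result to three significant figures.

Since intensity falls as 1/r², scaling from 3.00 m to 3.40 m:
(3.00/3.40)² = 0.7785, so 32.5 × 0.7785 = 25.30 W/m².

25.3 W/m²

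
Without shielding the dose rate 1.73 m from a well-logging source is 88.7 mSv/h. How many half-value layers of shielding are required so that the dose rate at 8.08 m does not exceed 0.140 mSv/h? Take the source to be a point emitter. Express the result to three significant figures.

At 8.08 m, distance alone gives (1.73/8.08)² = 0.04584, so 88.7 × 0.04584 = 4.066 mSv/h.
Further attenuation needed: 4.066/0.140 = 29.04.
n = log₂(29.04) = 4.860 half-value layers.

4.86 half-value layers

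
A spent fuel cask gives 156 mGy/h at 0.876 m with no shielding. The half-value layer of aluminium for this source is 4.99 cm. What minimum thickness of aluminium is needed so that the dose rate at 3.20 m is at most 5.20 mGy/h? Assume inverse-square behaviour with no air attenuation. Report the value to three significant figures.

At 3.20 m, distance alone gives 156 × (0.876/3.20)² = 156 × 0.07494 = 11.69 mGy/h.
Further attenuation needed: 11.69/5.20 = 2.248.
n = log₂(2.248) = 1.169 half-value layers.
Thickness = 1.169 × 4.99 cm = 5.833 cm.

5.83 cm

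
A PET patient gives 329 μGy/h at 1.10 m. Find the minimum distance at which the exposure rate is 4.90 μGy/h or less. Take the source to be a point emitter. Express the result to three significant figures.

Applying the 1/r² law, d₂ = d₁·√(I₁/I₂).
I₁/I₂ = 329/4.90 = 67.14, so d₂ = 1.10 × √67.14 = 9.013 m.

9.01 m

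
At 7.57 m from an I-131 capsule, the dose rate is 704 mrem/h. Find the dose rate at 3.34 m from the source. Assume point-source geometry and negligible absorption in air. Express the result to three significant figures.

Intensity scales as (d₁/d₂)², so the rate at 3.34 m is
704 × (7.57/3.34)² = 704 × 5.137 = 3616 mrem/h.

3620 mrem/h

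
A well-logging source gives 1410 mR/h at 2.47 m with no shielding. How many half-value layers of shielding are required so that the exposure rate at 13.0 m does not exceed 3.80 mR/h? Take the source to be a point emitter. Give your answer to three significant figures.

3.74 half-value layers

At 13.0 m, distance alone gives (2.47/13.0)² = 0.03610, so 1410 × 0.03610 = 50.90 mR/h.
Further attenuation needed: 50.90/3.80 = 13.39.
n = log₂(13.39) = 3.743 half-value layers.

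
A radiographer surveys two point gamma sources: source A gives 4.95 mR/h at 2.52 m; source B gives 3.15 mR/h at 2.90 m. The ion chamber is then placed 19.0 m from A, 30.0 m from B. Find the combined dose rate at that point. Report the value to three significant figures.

By superposition, sum each source's inverse-square contribution:
A: 4.95 × (2.52/19.0)² = 0.08708 mR/h
B: 3.15 × (2.90/30.0)² = 0.02943 mR/h
Total = 0.08708 + 0.02943 = 0.1165 mR/h.

0.117 mR/h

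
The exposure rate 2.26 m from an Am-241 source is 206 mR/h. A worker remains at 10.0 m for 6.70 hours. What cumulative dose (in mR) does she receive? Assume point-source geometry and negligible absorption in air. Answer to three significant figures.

70.5 mR

Intensity scales as (d₁/d₂)², so rate at 10.0 m:
206 × (2.26/10.0)² = 206 × 0.05108 = 10.52 mR/h.
Dose = rate × time = 10.52 mR/h × 6.700 h = 70.48 mR.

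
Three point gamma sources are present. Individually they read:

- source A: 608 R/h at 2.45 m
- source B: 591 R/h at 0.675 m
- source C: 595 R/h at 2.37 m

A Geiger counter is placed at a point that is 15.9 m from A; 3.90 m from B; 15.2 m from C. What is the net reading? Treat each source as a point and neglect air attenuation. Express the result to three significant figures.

46.6 R/h

By superposition, sum each source's inverse-square contribution:
A: 608 × (2.45/15.9)² = 14.44 R/h
B: 591 × (0.675/3.90)² = 17.70 R/h
C: 595 × (2.37/15.2)² = 14.47 R/h
Total = 14.44 + 17.70 + 14.47 = 46.61 R/h.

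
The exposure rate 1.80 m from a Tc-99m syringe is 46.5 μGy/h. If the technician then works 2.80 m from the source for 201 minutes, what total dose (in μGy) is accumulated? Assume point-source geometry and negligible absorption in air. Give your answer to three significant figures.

Using I₁d₁² = I₂d₂², rate at 2.80 m:
46.5 × (1.80/2.80)² = 46.5 × 0.4133 = 19.22 μGy/h.
Dose = rate × time = 19.22 μGy/h × 3.350 h = 64.39 μGy.

64.4 μGy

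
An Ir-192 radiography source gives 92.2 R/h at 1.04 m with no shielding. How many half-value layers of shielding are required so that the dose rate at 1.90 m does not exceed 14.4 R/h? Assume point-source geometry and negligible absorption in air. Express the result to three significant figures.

0.940 half-value layers

At 1.90 m, distance alone gives 92.2 × (1.04/1.90)² = 92.2 × 0.2996 = 27.62 R/h.
Further attenuation needed: 27.62/14.4 = 1.918.
n = log₂(1.918) = 0.9396 half-value layers.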